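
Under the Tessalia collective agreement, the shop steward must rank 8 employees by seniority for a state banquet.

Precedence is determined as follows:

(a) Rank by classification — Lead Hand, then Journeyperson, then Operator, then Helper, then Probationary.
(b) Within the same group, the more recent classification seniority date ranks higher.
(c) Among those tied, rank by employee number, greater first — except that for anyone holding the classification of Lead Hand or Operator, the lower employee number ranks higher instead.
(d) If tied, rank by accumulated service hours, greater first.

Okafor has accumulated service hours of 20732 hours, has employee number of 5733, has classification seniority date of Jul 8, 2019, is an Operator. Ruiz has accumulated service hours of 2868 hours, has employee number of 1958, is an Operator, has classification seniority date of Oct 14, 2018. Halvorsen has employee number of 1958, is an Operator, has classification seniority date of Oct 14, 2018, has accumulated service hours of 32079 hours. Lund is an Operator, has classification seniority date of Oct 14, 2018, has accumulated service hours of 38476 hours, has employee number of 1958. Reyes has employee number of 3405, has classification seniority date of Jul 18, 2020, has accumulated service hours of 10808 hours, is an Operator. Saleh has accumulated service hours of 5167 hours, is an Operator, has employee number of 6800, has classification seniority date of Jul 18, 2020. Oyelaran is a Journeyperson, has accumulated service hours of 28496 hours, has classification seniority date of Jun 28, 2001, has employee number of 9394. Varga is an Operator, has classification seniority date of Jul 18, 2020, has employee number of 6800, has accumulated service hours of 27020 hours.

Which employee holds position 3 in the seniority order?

By classification: Oyelaran (Journeyperson); then Reyes, Varga, Saleh, Okafor, Lund, Halvorsen and Ruiz (Operator).
Among Reyes, Varga, Saleh, Okafor, Lund, Halvorsen and Ruiz, by classification seniority date (later first): Reyes, Varga and Saleh (Jul 18, 2020) before Okafor (Jul 8, 2019) before Lund, Halvorsen and Ruiz (Oct 14, 2018).
Among Reyes, Varga and Saleh, by employee number (lower first) (reversed rule for this group): Reyes (3405) before Varga and Saleh (6800).
Among Varga and Saleh, by accumulated service hours (higher first): Varga (27020 hours) before Saleh (5167 hours).
Lund, Halvorsen and Ruiz all have employee number 1958, so the next rule applies.
Among Lund, Halvorsen and Ruiz, by accumulated service hours (higher first): Lund (38476 hours) before Halvorsen (32079 hours) before Ruiz (2868 hours).
Order: Oyelaran, Reyes, Varga, Saleh, Okafor, Lund, Halvorsen, Ruiz.

Varga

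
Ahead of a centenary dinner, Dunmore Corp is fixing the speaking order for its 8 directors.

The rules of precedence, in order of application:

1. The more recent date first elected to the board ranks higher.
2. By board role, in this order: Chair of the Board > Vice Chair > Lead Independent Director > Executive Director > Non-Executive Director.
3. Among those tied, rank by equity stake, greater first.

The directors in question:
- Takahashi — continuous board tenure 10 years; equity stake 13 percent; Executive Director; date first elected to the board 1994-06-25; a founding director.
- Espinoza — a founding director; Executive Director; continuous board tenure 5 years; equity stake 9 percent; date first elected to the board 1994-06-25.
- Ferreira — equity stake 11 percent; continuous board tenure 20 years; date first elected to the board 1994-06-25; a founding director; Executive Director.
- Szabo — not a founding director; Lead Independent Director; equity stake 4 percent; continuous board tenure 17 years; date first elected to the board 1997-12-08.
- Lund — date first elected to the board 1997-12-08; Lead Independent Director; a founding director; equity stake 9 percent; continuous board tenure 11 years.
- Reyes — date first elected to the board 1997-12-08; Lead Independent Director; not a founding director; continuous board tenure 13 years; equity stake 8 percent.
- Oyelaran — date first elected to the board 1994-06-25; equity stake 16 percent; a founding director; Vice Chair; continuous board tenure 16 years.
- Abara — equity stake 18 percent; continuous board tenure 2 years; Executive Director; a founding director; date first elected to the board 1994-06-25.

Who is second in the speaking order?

Reyes

By date first elected to the board (later first): Lund, Reyes and Szabo (each 1997-12-08); then Oyelaran, Abara, Takahashi, Ferreira and Espinoza (each 1994-06-25).
Lund, Reyes and Szabo are each Lead Independent Director, so the next rule applies.
Among Lund, Reyes and Szabo, by equity stake (higher first): Lund (9 percent) before Reyes (8 percent) before Szabo (4 percent).
Among Oyelaran, Abara, Takahashi, Ferreira and Espinoza, by board role: Oyelaran (Vice Chair) before Abara, Takahashi, Ferreira and Espinoza (Executive Director).
Among Abara, Takahashi, Ferreira and Espinoza, by equity stake (higher first): Abara (18 percent) before Takahashi (13 percent) before Ferreira (11 percent) before Espinoza (9 percent).
Order: Lund, Reyes, Szabo, Oyelaran, Abara, Takahashi, Ferreira, Espinoza.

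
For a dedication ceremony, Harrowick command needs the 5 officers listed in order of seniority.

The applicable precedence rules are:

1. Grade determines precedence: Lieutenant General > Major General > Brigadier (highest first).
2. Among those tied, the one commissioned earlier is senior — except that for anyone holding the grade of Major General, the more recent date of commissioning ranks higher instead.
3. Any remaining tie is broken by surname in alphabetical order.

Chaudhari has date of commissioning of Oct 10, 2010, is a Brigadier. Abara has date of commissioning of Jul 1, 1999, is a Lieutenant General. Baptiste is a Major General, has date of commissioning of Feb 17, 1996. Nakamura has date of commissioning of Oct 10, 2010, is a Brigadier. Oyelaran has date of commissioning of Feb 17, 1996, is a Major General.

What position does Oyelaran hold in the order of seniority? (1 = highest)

3

By grade: Abara (Lieutenant General); then Baptiste and Oyelaran (Major General); then Chaudhari and Nakamura (Brigadier).
Baptiste and Oyelaran both have date of commissioning Feb 17, 1996, so the next rule applies.
Among Baptiste and Oyelaran, alphabetically by surname: Baptiste before Oyelaran.
Chaudhari and Nakamura both have date of commissioning Oct 10, 2010, so the next rule applies.
Among Chaudhari and Nakamura, alphabetically by surname: Chaudhari before Nakamura.
Order: Abara, Baptiste, Oyelaran, Chaudhari, Nakamura. So position 3.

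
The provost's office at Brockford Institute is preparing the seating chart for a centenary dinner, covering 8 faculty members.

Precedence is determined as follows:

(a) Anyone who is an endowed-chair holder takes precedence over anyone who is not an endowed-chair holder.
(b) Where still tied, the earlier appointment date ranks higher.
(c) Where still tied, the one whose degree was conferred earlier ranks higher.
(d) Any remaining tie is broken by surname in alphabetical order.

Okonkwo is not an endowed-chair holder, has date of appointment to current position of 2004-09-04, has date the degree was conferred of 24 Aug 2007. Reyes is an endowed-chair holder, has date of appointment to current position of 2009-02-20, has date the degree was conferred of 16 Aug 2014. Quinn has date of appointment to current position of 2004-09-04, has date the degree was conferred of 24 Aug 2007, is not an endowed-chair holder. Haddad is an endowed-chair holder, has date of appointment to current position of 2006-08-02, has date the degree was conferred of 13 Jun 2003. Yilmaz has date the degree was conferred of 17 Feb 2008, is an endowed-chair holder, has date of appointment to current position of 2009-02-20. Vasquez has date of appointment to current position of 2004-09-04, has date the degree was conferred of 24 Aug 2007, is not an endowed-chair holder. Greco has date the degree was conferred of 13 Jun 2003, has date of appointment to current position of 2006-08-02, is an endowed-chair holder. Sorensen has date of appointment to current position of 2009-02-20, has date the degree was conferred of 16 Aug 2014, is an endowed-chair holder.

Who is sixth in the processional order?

By the first rule: Greco, Haddad, Yilmaz, Reyes and Sorensen (each an endowed-chair holder); then Okonkwo, Quinn and Vasquez (each not an endowed-chair holder).
Among Greco, Haddad, Yilmaz, Reyes and Sorensen, by date of appointment to current position (earlier first): Greco and Haddad (2006-08-02) before Yilmaz, Reyes and Sorensen (2009-02-20).
Greco and Haddad both have date the degree was conferred 13 Jun 2003, so the next rule applies.
Among Greco and Haddad, alphabetically by surname: Greco before Haddad.
Among Yilmaz, Reyes and Sorensen, by date the degree was conferred (earlier first): Yilmaz (17 Feb 2008) before Reyes and Sorensen (16 Aug 2014).
Among Reyes and Sorensen, alphabetically by surname: Reyes before Sorensen.
Okonkwo, Quinn and Vasquez all have date of appointment to current position 2004-09-04, so the next rule applies.
Okonkwo, Quinn and Vasquez all have date the degree was conferred 24 Aug 2007, so the next rule applies.
Among Okonkwo, Quinn and Vasquez, alphabetically by surname: Okonkwo before Quinn before Vasquez.
Order: Greco, Haddad, Yilmaz, Reyes, Sorensen, Okonkwo, Quinn, Vasquez.

Okonkwo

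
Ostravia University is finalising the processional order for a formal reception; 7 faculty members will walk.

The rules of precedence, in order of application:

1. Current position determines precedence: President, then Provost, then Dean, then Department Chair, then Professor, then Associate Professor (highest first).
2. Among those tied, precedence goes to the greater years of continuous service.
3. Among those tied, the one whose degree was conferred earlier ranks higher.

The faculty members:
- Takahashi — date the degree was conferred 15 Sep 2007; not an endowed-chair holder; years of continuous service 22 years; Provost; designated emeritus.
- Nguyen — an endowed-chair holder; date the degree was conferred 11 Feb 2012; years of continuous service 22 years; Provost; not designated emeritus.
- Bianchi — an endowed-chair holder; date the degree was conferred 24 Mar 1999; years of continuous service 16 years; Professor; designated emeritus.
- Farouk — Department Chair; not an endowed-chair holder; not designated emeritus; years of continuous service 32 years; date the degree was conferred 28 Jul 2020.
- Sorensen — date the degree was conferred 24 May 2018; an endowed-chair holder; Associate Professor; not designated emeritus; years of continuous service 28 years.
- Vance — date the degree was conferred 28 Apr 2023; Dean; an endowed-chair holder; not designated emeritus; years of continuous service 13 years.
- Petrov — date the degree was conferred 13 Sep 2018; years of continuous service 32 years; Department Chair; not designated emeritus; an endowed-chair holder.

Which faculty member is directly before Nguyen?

By current position: Takahashi and Nguyen (Provost); then Vance (Dean); then Petrov and Farouk (Department Chair); then Bianchi (Professor); then Sorensen (Associate Professor).
Takahashi and Nguyen both have years of continuous service 22 years, so the next rule applies.
Among Takahashi and Nguyen, by date the degree was conferred (earlier first): Takahashi (15 Sep 2007) before Nguyen (11 Feb 2012).
Petrov and Farouk both have years of continuous service 32 years, so the next rule applies.
Among Petrov and Farouk, by date the degree was conferred (earlier first): Petrov (13 Sep 2018) before Farouk (28 Jul 2020).
Order: Takahashi, Nguyen, Vance, Petrov, Farouk, Bianchi, Sorensen.

Takahashi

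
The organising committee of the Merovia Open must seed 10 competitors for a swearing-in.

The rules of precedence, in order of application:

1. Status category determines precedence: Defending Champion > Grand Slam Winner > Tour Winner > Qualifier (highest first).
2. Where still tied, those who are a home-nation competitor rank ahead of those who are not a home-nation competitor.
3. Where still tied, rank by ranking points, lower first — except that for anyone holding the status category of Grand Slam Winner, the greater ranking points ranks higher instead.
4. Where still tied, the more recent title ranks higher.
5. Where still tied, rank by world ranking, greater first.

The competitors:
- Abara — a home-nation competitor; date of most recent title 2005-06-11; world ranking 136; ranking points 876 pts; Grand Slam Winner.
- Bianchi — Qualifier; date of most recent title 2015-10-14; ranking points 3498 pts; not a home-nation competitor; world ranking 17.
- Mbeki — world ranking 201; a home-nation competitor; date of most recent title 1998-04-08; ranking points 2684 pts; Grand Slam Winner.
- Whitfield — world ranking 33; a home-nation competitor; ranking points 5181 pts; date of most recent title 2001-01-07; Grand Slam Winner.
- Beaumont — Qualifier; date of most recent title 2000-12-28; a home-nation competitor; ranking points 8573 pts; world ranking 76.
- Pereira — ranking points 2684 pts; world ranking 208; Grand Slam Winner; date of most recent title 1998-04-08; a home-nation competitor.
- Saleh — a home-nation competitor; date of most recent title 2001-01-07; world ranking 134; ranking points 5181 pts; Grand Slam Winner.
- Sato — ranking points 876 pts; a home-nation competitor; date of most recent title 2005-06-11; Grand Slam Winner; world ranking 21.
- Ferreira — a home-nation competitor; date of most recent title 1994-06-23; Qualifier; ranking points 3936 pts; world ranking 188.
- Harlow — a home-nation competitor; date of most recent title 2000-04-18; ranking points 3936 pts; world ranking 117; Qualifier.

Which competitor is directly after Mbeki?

By status category: Saleh, Whitfield, Pereira, Mbeki, Abara and Sato (Grand Slam Winner); then Harlow, Ferreira, Beaumont and Bianchi (Qualifier).
Saleh, Whitfield, Pereira, Mbeki, Abara and Sato are each a home-nation competitor, so the next rule applies.
Among Saleh, Whitfield, Pereira, Mbeki, Abara and Sato, by ranking points (higher first) (reversed rule for this group): Saleh and Whitfield (5181 pts) before Pereira and Mbeki (2684 pts) before Abara and Sato (876 pts).
Saleh and Whitfield both have date of most recent title 2001-01-07, so the next rule applies.
Among Saleh and Whitfield, by world ranking (higher first): Saleh (134) before Whitfield (33).
Pereira and Mbeki both have date of most recent title 1998-04-08, so the next rule applies.
Among Pereira and Mbeki, by world ranking (higher first): Pereira (208) before Mbeki (201).
Abara and Sato both have date of most recent title 2005-06-11, so the next rule applies.
Among Abara and Sato, by world ranking (higher first): Abara (136) before Sato (21).
Among Harlow, Ferreira, Beaumont and Bianchi, a home-nation competitor before not a home-nation competitor: Harlow, Ferreira and Beaumont (a home-nation competitor) before Bianchi (not a home-nation competitor).
Among Harlow, Ferreira and Beaumont, by ranking points (lower first): Harlow and Ferreira (3936 pts) before Beaumont (8573 pts).
Among Harlow and Ferreira, by date of most recent title (later first): Harlow (2000-04-18) before Ferreira (1994-06-23).
Order: Saleh, Whitfield, Pereira, Mbeki, Abara, Sato, Harlow, Ferreira, Beaumont, Bianchi.

Abara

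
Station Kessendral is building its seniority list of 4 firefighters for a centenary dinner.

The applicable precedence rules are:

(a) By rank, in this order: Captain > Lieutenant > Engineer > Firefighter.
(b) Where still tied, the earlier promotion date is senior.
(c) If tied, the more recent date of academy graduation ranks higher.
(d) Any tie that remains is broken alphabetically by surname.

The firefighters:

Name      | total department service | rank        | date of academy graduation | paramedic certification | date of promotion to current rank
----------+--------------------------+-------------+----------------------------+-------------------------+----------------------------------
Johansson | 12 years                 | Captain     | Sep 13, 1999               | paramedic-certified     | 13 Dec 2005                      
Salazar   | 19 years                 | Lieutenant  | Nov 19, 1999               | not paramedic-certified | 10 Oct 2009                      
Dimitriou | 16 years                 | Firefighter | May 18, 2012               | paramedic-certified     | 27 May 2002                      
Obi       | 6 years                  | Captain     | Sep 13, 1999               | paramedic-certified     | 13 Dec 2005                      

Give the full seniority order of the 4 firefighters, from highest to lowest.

Johansson, Obi, Salazar, Dimitriou

By rank: Johansson and Obi (Captain); then Salazar (Lieutenant); then Dimitriou (Firefighter).
Johansson and Obi both have date of promotion to current rank 13 Dec 2005, so the next rule applies.
Johansson and Obi both have date of academy graduation Sep 13, 1999, so the next rule applies.
Among Johansson and Obi, alphabetically by surname: Johansson before Obi.
Full order: Johansson, Obi, Salazar, Dimitriou.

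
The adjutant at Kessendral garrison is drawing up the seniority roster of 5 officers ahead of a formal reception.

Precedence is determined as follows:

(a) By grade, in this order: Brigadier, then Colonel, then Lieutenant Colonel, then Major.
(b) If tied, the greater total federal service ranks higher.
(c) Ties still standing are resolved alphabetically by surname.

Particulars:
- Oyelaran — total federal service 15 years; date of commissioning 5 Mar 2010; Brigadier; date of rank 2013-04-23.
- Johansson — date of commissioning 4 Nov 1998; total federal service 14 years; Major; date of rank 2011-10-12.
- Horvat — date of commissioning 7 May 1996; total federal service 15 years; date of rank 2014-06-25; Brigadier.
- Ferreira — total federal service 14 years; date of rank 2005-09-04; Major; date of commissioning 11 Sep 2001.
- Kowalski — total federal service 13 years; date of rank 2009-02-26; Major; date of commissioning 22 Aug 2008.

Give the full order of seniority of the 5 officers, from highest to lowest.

Horvat, Oyelaran, Ferreira, Johansson, Kowalski

By grade: Horvat and Oyelaran (Brigadier); then Ferreira, Johansson and Kowalski (Major).
Horvat and Oyelaran both have total federal service 15 years, so the next rule applies.
Among Horvat and Oyelaran, alphabetically by surname: Horvat before Oyelaran.
Among Ferreira, Johansson and Kowalski, by total federal service (higher first): Ferreira and Johansson (14 years) before Kowalski (13 years).
Among Ferreira and Johansson, alphabetically by surname: Ferreira before Johansson.
Full order: Horvat, Oyelaran, Ferreira, Johansson, Kowalski.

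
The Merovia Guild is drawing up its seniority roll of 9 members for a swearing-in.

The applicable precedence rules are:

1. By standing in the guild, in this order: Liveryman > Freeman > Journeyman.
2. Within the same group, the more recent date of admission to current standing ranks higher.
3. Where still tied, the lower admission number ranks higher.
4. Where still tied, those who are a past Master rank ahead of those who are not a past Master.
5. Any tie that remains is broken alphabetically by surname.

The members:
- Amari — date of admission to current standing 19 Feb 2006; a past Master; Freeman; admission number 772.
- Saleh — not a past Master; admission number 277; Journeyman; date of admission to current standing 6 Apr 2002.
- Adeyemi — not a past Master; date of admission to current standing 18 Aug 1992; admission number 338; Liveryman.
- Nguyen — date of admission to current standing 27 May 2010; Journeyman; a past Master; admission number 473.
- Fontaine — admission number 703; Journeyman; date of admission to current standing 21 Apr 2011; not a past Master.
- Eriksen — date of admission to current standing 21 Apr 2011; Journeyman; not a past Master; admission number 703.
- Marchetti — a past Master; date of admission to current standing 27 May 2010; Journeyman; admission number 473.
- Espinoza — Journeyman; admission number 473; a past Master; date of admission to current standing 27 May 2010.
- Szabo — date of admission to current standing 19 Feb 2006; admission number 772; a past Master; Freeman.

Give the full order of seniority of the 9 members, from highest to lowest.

By standing in the guild: Adeyemi (Liveryman); then Amari and Szabo (Freeman); then Eriksen, Fontaine, Espinoza, Marchetti, Nguyen and Saleh (Journeyman).
Amari and Szabo both have date of admission to current standing 19 Feb 2006, so the next rule applies.
Amari and Szabo both have admission number 772, so the next rule applies.
Amari and Szabo are each a past Master, so the next rule applies.
Among Amari and Szabo, alphabetically by surname: Amari before Szabo.
Among Eriksen, Fontaine, Espinoza, Marchetti, Nguyen and Saleh, by date of admission to current standing (later first): Eriksen and Fontaine (21 Apr 2011) before Espinoza, Marchetti and Nguyen (27 May 2010) before Saleh (6 Apr 2002).
Eriksen and Fontaine both have admission number 703, so the next rule applies.
Eriksen and Fontaine are each not a past Master, so the next rule applies.
Among Eriksen and Fontaine, alphabetically by surname: Eriksen before Fontaine.
Espinoza, Marchetti and Nguyen all have admission number 473, so the next rule applies.
Espinoza, Marchetti and Nguyen are each a past Master, so the next rule applies.
Among Espinoza, Marchetti and Nguyen, alphabetically by surname: Espinoza before Marchetti before Nguyen.
Full order: Adeyemi, Amari, Szabo, Eriksen, Fontaine, Espinoza, Marchetti, Nguyen, Saleh.

Adeyemi, Amari, Szabo, Eriksen, Fontaine, Espinoza, Marchetti, Nguyen, Saleh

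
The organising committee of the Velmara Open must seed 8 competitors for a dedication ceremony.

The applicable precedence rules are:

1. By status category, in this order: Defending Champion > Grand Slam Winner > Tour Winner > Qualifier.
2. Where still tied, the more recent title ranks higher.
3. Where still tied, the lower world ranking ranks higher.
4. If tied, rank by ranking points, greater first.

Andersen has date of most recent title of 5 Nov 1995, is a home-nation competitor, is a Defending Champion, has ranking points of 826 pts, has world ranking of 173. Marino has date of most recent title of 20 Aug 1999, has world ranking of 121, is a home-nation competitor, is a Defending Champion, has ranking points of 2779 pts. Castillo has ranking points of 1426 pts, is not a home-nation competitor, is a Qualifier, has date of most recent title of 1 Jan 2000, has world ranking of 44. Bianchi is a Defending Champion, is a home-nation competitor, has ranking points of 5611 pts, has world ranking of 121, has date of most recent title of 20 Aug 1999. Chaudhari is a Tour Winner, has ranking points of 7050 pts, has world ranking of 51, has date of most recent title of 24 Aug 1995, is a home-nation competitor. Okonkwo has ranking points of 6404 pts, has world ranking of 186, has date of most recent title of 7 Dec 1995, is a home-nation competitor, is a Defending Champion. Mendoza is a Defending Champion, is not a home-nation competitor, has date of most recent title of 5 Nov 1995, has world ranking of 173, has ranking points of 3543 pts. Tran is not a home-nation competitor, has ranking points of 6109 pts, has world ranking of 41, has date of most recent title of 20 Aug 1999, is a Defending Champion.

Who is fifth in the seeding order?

Mendoza

By status category: Tran, Bianchi, Marino, Okonkwo, Mendoza and Andersen (Defending Champion); then Chaudhari (Tour Winner); then Castillo (Qualifier).
Among Tran, Bianchi, Marino, Okonkwo, Mendoza and Andersen, by date of most recent title (later first): Tran, Bianchi and Marino (20 Aug 1999) before Okonkwo (7 Dec 1995) before Mendoza and Andersen (5 Nov 1995).
Among Tran, Bianchi and Marino, by world ranking (lower first): Tran (41) before Bianchi and Marino (121).
Among Bianchi and Marino, by ranking points (higher first): Bianchi (5611 pts) before Marino (2779 pts).
Mendoza and Andersen both have world ranking 173, so the next rule applies.
Among Mendoza and Andersen, by ranking points (higher first): Mendoza (3543 pts) before Andersen (826 pts).
Order: Tran, Bianchi, Marino, Okonkwo, Mendoza, Andersen, Chaudhari, Castillo.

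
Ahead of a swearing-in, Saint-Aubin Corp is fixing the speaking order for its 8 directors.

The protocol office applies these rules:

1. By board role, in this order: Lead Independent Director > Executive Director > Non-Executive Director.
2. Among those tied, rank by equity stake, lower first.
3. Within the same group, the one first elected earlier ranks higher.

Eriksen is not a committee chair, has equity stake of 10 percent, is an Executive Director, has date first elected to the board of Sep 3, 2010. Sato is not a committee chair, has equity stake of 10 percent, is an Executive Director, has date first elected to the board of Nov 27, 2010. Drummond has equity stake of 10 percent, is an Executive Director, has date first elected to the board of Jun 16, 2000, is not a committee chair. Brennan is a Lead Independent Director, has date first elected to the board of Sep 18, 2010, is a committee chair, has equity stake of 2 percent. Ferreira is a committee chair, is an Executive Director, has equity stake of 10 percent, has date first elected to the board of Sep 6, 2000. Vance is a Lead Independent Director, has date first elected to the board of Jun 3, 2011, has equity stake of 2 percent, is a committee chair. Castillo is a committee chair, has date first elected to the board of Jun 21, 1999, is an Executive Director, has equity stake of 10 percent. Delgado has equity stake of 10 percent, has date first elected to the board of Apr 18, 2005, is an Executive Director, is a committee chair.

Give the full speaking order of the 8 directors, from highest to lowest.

By board role: Brennan and Vance (Lead Independent Director); then Castillo, Drummond, Ferreira, Delgado, Eriksen and Sato (Executive Director).
Brennan and Vance both have equity stake 2 percent, so the next rule applies.
Among Brennan and Vance, by date first elected to the board (earlier first): Brennan (Sep 18, 2010) before Vance (Jun 3, 2011).
Castillo, Drummond, Ferreira, Delgado, Eriksen and Sato all have equity stake 10 percent, so the next rule applies.
Among Castillo, Drummond, Ferreira, Delgado, Eriksen and Sato, by date first elected to the board (earlier first): Castillo (Jun 21, 1999) before Drummond (Jun 16, 2000) before Ferreira (Sep 6, 2000) before Delgado (Apr 18, 2005) before Eriksen (Sep 3, 2010) before Sato (Nov 27, 2010).
Full order: Brennan, Vance, Castillo, Drummond, Ferreira, Delgado, Eriksen, Sato.

Brennan, Vance, Castillo, Drummond, Ferreira, Delgado, Eriksen, Sato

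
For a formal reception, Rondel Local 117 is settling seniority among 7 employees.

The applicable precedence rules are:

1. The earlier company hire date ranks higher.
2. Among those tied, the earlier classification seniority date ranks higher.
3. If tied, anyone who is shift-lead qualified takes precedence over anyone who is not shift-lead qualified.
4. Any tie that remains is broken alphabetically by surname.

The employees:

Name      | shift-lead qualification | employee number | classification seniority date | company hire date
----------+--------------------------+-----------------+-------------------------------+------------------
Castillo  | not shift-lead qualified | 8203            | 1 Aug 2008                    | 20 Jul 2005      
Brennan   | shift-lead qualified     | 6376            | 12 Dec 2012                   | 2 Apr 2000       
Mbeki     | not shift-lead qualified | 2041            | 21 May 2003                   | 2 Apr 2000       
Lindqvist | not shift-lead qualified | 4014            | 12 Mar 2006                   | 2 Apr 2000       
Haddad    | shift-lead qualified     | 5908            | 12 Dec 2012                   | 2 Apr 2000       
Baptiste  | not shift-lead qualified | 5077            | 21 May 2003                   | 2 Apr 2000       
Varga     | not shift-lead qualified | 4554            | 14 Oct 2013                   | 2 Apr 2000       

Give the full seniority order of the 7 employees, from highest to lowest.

Baptiste, Mbeki, Lindqvist, Brennan, Haddad, Varga, Castillo

By company hire date (earlier first): Baptiste, Mbeki, Lindqvist, Brennan, Haddad and Varga (each 2 Apr 2000); then Castillo (20 Jul 2005).
Among Baptiste, Mbeki, Lindqvist, Brennan, Haddad and Varga, by classification seniority date (earlier first): Baptiste and Mbeki (21 May 2003) before Lindqvist (12 Mar 2006) before Brennan and Haddad (12 Dec 2012) before Varga (14 Oct 2013).
Baptiste and Mbeki are each not shift-lead qualified, so the next rule applies.
Among Baptiste and Mbeki, alphabetically by surname: Baptiste before Mbeki.
Brennan and Haddad are each shift-lead qualified, so the next rule applies.
Among Brennan and Haddad, alphabetically by surname: Brennan before Haddad.
Full order: Baptiste, Mbeki, Lindqvist, Brennan, Haddad, Varga, Castillo.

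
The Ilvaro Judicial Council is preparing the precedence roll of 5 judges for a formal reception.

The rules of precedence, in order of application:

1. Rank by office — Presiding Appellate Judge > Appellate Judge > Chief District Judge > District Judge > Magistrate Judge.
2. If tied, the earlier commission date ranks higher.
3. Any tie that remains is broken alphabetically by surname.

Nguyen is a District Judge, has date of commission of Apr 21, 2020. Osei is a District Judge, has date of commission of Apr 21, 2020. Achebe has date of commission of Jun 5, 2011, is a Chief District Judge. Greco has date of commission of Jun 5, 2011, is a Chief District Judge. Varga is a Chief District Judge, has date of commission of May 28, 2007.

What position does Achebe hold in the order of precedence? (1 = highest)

By office: Varga, Achebe and Greco (Chief District Judge); then Nguyen and Osei (District Judge).
Among Varga, Achebe and Greco, by date of commission (earlier first): Varga (May 28, 2007) before Achebe and Greco (Jun 5, 2011).
Among Achebe and Greco, alphabetically by surname: Achebe before Greco.
Nguyen and Osei both have date of commission Apr 21, 2020, so the next rule applies.
Among Nguyen and Osei, alphabetically by surname: Nguyen before Osei.
Order: Varga, Achebe, Greco, Nguyen, Osei. So position 2.

2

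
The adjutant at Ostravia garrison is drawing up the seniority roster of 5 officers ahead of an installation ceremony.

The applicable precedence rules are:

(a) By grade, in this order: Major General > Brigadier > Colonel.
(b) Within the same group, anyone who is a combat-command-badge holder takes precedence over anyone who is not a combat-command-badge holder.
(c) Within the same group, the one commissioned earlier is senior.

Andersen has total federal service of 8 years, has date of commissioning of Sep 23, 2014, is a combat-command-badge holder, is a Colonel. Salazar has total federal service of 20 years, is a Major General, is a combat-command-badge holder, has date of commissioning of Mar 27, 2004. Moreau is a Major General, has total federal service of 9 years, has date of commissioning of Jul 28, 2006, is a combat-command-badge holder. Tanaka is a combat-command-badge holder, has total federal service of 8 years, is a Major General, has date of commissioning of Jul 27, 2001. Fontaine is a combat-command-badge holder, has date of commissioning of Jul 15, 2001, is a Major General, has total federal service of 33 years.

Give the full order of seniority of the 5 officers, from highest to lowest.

By grade: Fontaine, Tanaka, Salazar and Moreau (Major General); then Andersen (Colonel).
Fontaine, Tanaka, Salazar and Moreau are each a combat-command-badge holder, so the next rule applies.
Among Fontaine, Tanaka, Salazar and Moreau, by date of commissioning (earlier first): Fontaine (Jul 15, 2001) before Tanaka (Jul 27, 2001) before Salazar (Mar 27, 2004) before Moreau (Jul 28, 2006).
Full order: Fontaine, Tanaka, Salazar, Moreau, Andersen.

Fontaine, Tanaka, Salazar, Moreau, Andersen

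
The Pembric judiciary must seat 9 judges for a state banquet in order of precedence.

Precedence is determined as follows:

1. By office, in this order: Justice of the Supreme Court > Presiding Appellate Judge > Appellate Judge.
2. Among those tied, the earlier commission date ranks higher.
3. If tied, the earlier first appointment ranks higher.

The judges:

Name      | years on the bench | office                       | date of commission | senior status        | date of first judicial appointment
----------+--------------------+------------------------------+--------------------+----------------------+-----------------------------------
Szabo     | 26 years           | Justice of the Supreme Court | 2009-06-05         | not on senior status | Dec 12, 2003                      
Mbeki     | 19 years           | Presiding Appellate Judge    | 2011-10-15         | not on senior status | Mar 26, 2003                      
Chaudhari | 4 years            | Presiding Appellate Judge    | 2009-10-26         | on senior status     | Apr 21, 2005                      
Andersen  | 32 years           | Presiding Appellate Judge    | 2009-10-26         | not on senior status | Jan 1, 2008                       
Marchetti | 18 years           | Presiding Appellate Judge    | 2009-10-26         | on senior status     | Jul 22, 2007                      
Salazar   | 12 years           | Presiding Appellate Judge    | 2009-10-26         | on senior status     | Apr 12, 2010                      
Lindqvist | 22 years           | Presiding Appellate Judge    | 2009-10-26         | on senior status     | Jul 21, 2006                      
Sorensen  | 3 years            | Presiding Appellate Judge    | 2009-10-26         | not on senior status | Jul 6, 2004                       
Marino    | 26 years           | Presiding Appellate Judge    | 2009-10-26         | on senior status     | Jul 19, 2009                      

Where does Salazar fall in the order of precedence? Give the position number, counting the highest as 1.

By office: Szabo (Justice of the Supreme Court); then Sorensen, Chaudhari, Lindqvist, Marchetti, Andersen, Marino, Salazar and Mbeki (Presiding Appellate Judge).
Among Sorensen, Chaudhari, Lindqvist, Marchetti, Andersen, Marino, Salazar and Mbeki, by date of commission (earlier first): Sorensen, Chaudhari, Lindqvist, Marchetti, Andersen, Marino and Salazar (2009-10-26) before Mbeki (2011-10-15).
Among Sorensen, Chaudhari, Lindqvist, Marchetti, Andersen, Marino and Salazar, by date of first judicial appointment (earlier first): Sorensen (Jul 6, 2004) before Chaudhari (Apr 21, 2005) before Lindqvist (Jul 21, 2006) before Marchetti (Jul 22, 2007) before Andersen (Jan 1, 2008) before Marino (Jul 19, 2009) before Salazar (Apr 12, 2010).
Order: Szabo, Sorensen, Chaudhari, Lindqvist, Marchetti, Andersen, Marino, Salazar, Mbeki. So position 8.

8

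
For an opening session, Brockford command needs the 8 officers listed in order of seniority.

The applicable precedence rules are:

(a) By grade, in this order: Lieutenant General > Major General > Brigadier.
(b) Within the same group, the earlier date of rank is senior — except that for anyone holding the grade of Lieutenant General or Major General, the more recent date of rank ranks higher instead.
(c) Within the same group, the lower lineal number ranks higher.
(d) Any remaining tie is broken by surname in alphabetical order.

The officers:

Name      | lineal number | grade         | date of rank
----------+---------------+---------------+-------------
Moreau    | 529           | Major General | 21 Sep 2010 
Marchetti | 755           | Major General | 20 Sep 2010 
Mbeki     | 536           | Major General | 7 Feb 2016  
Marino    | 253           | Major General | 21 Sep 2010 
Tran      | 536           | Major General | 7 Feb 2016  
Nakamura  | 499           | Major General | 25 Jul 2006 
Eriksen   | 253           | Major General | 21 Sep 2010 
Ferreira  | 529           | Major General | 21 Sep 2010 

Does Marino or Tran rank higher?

By grade: Mbeki, Tran, Eriksen, Marino, Ferreira, Moreau, Marchetti and Nakamura (Major General).
Among Mbeki, Tran, Eriksen, Marino, Ferreira, Moreau, Marchetti and Nakamura, by date of rank (later first) (reversed rule for this group): Mbeki and Tran (7 Feb 2016) before Eriksen, Marino, Ferreira and Moreau (21 Sep 2010) before Marchetti (20 Sep 2010) before Nakamura (25 Jul 2006).
Mbeki and Tran both have lineal number 536, so the next rule applies.
Among Mbeki and Tran, alphabetically by surname: Mbeki before Tran.
Among Eriksen, Marino, Ferreira and Moreau, by lineal number (lower first): Eriksen and Marino (253) before Ferreira and Moreau (529).
Among Eriksen and Marino, alphabetically by surname: Eriksen before Marino.
Among Ferreira and Moreau, alphabetically by surname: Ferreira before Moreau.
So Tran takes precedence.

Tran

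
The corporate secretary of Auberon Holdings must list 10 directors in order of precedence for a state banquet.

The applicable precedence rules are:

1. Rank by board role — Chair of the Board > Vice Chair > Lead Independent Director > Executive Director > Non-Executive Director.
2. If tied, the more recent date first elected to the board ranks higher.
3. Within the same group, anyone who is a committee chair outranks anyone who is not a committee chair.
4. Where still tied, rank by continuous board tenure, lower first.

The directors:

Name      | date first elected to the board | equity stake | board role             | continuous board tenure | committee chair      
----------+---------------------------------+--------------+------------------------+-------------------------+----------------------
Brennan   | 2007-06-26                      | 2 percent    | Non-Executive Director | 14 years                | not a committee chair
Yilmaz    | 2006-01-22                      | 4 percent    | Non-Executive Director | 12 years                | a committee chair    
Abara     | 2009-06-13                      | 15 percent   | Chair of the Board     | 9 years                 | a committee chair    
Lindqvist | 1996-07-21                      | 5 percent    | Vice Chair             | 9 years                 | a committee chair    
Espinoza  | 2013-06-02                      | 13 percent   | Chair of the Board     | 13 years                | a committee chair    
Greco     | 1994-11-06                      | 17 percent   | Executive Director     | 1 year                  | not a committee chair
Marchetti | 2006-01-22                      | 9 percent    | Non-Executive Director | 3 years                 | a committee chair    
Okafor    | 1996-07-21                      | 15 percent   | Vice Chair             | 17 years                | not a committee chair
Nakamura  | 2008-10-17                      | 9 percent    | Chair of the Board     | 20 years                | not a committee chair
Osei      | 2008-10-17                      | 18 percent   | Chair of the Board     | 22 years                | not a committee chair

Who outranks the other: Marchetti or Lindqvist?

Lindqvist

By board role: Espinoza, Abara, Nakamura and Osei (Chair of the Board); then Lindqvist and Okafor (Vice Chair); then Greco (Executive Director); then Brennan, Marchetti and Yilmaz (Non-Executive Director).
Among Espinoza, Abara, Nakamura and Osei, by date first elected to the board (later first): Espinoza (2013-06-02) before Abara (2009-06-13) before Nakamura and Osei (2008-10-17).
Nakamura and Osei are each not a committee chair, so the next rule applies.
Among Nakamura and Osei, by continuous board tenure (lower first): Nakamura (20 years) before Osei (22 years).
Lindqvist and Okafor both have date first elected to the board 1996-07-21, so the next rule applies.
Among Lindqvist and Okafor, a committee chair before not a committee chair: Lindqvist (a committee chair) before Okafor (not a committee chair).
Among Brennan, Marchetti and Yilmaz, by date first elected to the board (later first): Brennan (2007-06-26) before Marchetti and Yilmaz (2006-01-22).
Marchetti and Yilmaz are each a committee chair, so the next rule applies.
Among Marchetti and Yilmaz, by continuous board tenure (lower first): Marchetti (3 years) before Yilmaz (12 years).
So Lindqvist takes precedence.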